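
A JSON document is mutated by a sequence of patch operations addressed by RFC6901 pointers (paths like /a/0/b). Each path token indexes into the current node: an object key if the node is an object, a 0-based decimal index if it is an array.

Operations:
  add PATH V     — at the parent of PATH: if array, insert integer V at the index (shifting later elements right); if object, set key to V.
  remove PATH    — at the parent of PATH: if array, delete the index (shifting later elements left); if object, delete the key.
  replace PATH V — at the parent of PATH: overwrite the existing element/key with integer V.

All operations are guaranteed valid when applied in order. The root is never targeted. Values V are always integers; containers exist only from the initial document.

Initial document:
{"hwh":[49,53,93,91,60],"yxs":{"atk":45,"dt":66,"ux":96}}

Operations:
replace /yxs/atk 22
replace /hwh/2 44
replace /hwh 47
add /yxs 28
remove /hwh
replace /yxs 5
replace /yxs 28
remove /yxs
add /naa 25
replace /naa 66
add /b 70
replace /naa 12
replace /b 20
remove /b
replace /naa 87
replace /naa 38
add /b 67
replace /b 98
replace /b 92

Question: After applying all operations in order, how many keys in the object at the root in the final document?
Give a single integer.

After op 1 (replace /yxs/atk 22): {"hwh":[49,53,93,91,60],"yxs":{"atk":22,"dt":66,"ux":96}}
After op 2 (replace /hwh/2 44): {"hwh":[49,53,44,91,60],"yxs":{"atk":22,"dt":66,"ux":96}}
After op 3 (replace /hwh 47): {"hwh":47,"yxs":{"atk":22,"dt":66,"ux":96}}
After op 4 (add /yxs 28): {"hwh":47,"yxs":28}
After op 5 (remove /hwh): {"yxs":28}
After op 6 (replace /yxs 5): {"yxs":5}
After op 7 (replace /yxs 28): {"yxs":28}
After op 8 (remove /yxs): {}
After op 9 (add /naa 25): {"naa":25}
After op 10 (replace /naa 66): {"naa":66}
After op 11 (add /b 70): {"b":70,"naa":66}
After op 12 (replace /naa 12): {"b":70,"naa":12}
After op 13 (replace /b 20): {"b":20,"naa":12}
After op 14 (remove /b): {"naa":12}
After op 15 (replace /naa 87): {"naa":87}
After op 16 (replace /naa 38): {"naa":38}
After op 17 (add /b 67): {"b":67,"naa":38}
After op 18 (replace /b 98): {"b":98,"naa":38}
After op 19 (replace /b 92): {"b":92,"naa":38}
Size at the root: 2

Answer: 2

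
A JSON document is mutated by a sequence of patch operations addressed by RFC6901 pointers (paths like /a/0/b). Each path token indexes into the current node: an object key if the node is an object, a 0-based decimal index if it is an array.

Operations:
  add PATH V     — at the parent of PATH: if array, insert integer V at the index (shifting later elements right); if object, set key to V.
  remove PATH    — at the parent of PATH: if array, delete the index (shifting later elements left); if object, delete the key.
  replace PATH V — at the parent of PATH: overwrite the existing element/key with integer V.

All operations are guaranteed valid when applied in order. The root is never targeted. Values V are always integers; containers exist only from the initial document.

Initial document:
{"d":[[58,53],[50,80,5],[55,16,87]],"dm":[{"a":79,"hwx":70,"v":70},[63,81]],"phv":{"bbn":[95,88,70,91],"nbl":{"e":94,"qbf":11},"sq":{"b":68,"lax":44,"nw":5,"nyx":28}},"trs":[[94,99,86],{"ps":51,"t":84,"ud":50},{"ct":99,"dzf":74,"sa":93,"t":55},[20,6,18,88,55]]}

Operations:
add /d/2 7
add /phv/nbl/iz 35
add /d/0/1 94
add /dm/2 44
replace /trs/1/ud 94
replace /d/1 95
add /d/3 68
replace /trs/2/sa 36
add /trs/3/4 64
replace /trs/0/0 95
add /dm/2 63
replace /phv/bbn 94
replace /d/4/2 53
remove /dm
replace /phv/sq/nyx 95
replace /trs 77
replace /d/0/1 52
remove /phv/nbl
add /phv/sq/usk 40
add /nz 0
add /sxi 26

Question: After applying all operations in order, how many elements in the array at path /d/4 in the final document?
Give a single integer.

After op 1 (add /d/2 7): {"d":[[58,53],[50,80,5],7,[55,16,87]],"dm":[{"a":79,"hwx":70,"v":70},[63,81]],"phv":{"bbn":[95,88,70,91],"nbl":{"e":94,"qbf":11},"sq":{"b":68,"lax":44,"nw":5,"nyx":28}},"trs":[[94,99,86],{"ps":51,"t":84,"ud":50},{"ct":99,"dzf":74,"sa":93,"t":55},[20,6,18,88,55]]}
After op 2 (add /phv/nbl/iz 35): {"d":[[58,53],[50,80,5],7,[55,16,87]],"dm":[{"a":79,"hwx":70,"v":70},[63,81]],"phv":{"bbn":[95,88,70,91],"nbl":{"e":94,"iz":35,"qbf":11},"sq":{"b":68,"lax":44,"nw":5,"nyx":28}},"trs":[[94,99,86],{"ps":51,"t":84,"ud":50},{"ct":99,"dzf":74,"sa":93,"t":55},[20,6,18,88,55]]}
After op 3 (add /d/0/1 94): {"d":[[58,94,53],[50,80,5],7,[55,16,87]],"dm":[{"a":79,"hwx":70,"v":70},[63,81]],"phv":{"bbn":[95,88,70,91],"nbl":{"e":94,"iz":35,"qbf":11},"sq":{"b":68,"lax":44,"nw":5,"nyx":28}},"trs":[[94,99,86],{"ps":51,"t":84,"ud":50},{"ct":99,"dzf":74,"sa":93,"t":55},[20,6,18,88,55]]}
After op 4 (add /dm/2 44): {"d":[[58,94,53],[50,80,5],7,[55,16,87]],"dm":[{"a":79,"hwx":70,"v":70},[63,81],44],"phv":{"bbn":[95,88,70,91],"nbl":{"e":94,"iz":35,"qbf":11},"sq":{"b":68,"lax":44,"nw":5,"nyx":28}},"trs":[[94,99,86],{"ps":51,"t":84,"ud":50},{"ct":99,"dzf":74,"sa":93,"t":55},[20,6,18,88,55]]}
After op 5 (replace /trs/1/ud 94): {"d":[[58,94,53],[50,80,5],7,[55,16,87]],"dm":[{"a":79,"hwx":70,"v":70},[63,81],44],"phv":{"bbn":[95,88,70,91],"nbl":{"e":94,"iz":35,"qbf":11},"sq":{"b":68,"lax":44,"nw":5,"nyx":28}},"trs":[[94,99,86],{"ps":51,"t":84,"ud":94},{"ct":99,"dzf":74,"sa":93,"t":55},[20,6,18,88,55]]}
After op 6 (replace /d/1 95): {"d":[[58,94,53],95,7,[55,16,87]],"dm":[{"a":79,"hwx":70,"v":70},[63,81],44],"phv":{"bbn":[95,88,70,91],"nbl":{"e":94,"iz":35,"qbf":11},"sq":{"b":68,"lax":44,"nw":5,"nyx":28}},"trs":[[94,99,86],{"ps":51,"t":84,"ud":94},{"ct":99,"dzf":74,"sa":93,"t":55},[20,6,18,88,55]]}
After op 7 (add /d/3 68): {"d":[[58,94,53],95,7,68,[55,16,87]],"dm":[{"a":79,"hwx":70,"v":70},[63,81],44],"phv":{"bbn":[95,88,70,91],"nbl":{"e":94,"iz":35,"qbf":11},"sq":{"b":68,"lax":44,"nw":5,"nyx":28}},"trs":[[94,99,86],{"ps":51,"t":84,"ud":94},{"ct":99,"dzf":74,"sa":93,"t":55},[20,6,18,88,55]]}
After op 8 (replace /trs/2/sa 36): {"d":[[58,94,53],95,7,68,[55,16,87]],"dm":[{"a":79,"hwx":70,"v":70},[63,81],44],"phv":{"bbn":[95,88,70,91],"nbl":{"e":94,"iz":35,"qbf":11},"sq":{"b":68,"lax":44,"nw":5,"nyx":28}},"trs":[[94,99,86],{"ps":51,"t":84,"ud":94},{"ct":99,"dzf":74,"sa":36,"t":55},[20,6,18,88,55]]}
After op 9 (add /trs/3/4 64): {"d":[[58,94,53],95,7,68,[55,16,87]],"dm":[{"a":79,"hwx":70,"v":70},[63,81],44],"phv":{"bbn":[95,88,70,91],"nbl":{"e":94,"iz":35,"qbf":11},"sq":{"b":68,"lax":44,"nw":5,"nyx":28}},"trs":[[94,99,86],{"ps":51,"t":84,"ud":94},{"ct":99,"dzf":74,"sa":36,"t":55},[20,6,18,88,64,55]]}
After op 10 (replace /trs/0/0 95): {"d":[[58,94,53],95,7,68,[55,16,87]],"dm":[{"a":79,"hwx":70,"v":70},[63,81],44],"phv":{"bbn":[95,88,70,91],"nbl":{"e":94,"iz":35,"qbf":11},"sq":{"b":68,"lax":44,"nw":5,"nyx":28}},"trs":[[95,99,86],{"ps":51,"t":84,"ud":94},{"ct":99,"dzf":74,"sa":36,"t":55},[20,6,18,88,64,55]]}
After op 11 (add /dm/2 63): {"d":[[58,94,53],95,7,68,[55,16,87]],"dm":[{"a":79,"hwx":70,"v":70},[63,81],63,44],"phv":{"bbn":[95,88,70,91],"nbl":{"e":94,"iz":35,"qbf":11},"sq":{"b":68,"lax":44,"nw":5,"nyx":28}},"trs":[[95,99,86],{"ps":51,"t":84,"ud":94},{"ct":99,"dzf":74,"sa":36,"t":55},[20,6,18,88,64,55]]}
After op 12 (replace /phv/bbn 94): {"d":[[58,94,53],95,7,68,[55,16,87]],"dm":[{"a":79,"hwx":70,"v":70},[63,81],63,44],"phv":{"bbn":94,"nbl":{"e":94,"iz":35,"qbf":11},"sq":{"b":68,"lax":44,"nw":5,"nyx":28}},"trs":[[95,99,86],{"ps":51,"t":84,"ud":94},{"ct":99,"dzf":74,"sa":36,"t":55},[20,6,18,88,64,55]]}
After op 13 (replace /d/4/2 53): {"d":[[58,94,53],95,7,68,[55,16,53]],"dm":[{"a":79,"hwx":70,"v":70},[63,81],63,44],"phv":{"bbn":94,"nbl":{"e":94,"iz":35,"qbf":11},"sq":{"b":68,"lax":44,"nw":5,"nyx":28}},"trs":[[95,99,86],{"ps":51,"t":84,"ud":94},{"ct":99,"dzf":74,"sa":36,"t":55},[20,6,18,88,64,55]]}
After op 14 (remove /dm): {"d":[[58,94,53],95,7,68,[55,16,53]],"phv":{"bbn":94,"nbl":{"e":94,"iz":35,"qbf":11},"sq":{"b":68,"lax":44,"nw":5,"nyx":28}},"trs":[[95,99,86],{"ps":51,"t":84,"ud":94},{"ct":99,"dzf":74,"sa":36,"t":55},[20,6,18,88,64,55]]}
After op 15 (replace /phv/sq/nyx 95): {"d":[[58,94,53],95,7,68,[55,16,53]],"phv":{"bbn":94,"nbl":{"e":94,"iz":35,"qbf":11},"sq":{"b":68,"lax":44,"nw":5,"nyx":95}},"trs":[[95,99,86],{"ps":51,"t":84,"ud":94},{"ct":99,"dzf":74,"sa":36,"t":55},[20,6,18,88,64,55]]}
After op 16 (replace /trs 77): {"d":[[58,94,53],95,7,68,[55,16,53]],"phv":{"bbn":94,"nbl":{"e":94,"iz":35,"qbf":11},"sq":{"b":68,"lax":44,"nw":5,"nyx":95}},"trs":77}
After op 17 (replace /d/0/1 52): {"d":[[58,52,53],95,7,68,[55,16,53]],"phv":{"bbn":94,"nbl":{"e":94,"iz":35,"qbf":11},"sq":{"b":68,"lax":44,"nw":5,"nyx":95}},"trs":77}
After op 18 (remove /phv/nbl): {"d":[[58,52,53],95,7,68,[55,16,53]],"phv":{"bbn":94,"sq":{"b":68,"lax":44,"nw":5,"nyx":95}},"trs":77}
After op 19 (add /phv/sq/usk 40): {"d":[[58,52,53],95,7,68,[55,16,53]],"phv":{"bbn":94,"sq":{"b":68,"lax":44,"nw":5,"nyx":95,"usk":40}},"trs":77}
After op 20 (add /nz 0): {"d":[[58,52,53],95,7,68,[55,16,53]],"nz":0,"phv":{"bbn":94,"sq":{"b":68,"lax":44,"nw":5,"nyx":95,"usk":40}},"trs":77}
After op 21 (add /sxi 26): {"d":[[58,52,53],95,7,68,[55,16,53]],"nz":0,"phv":{"bbn":94,"sq":{"b":68,"lax":44,"nw":5,"nyx":95,"usk":40}},"sxi":26,"trs":77}
Size at path /d/4: 3

Answer: 3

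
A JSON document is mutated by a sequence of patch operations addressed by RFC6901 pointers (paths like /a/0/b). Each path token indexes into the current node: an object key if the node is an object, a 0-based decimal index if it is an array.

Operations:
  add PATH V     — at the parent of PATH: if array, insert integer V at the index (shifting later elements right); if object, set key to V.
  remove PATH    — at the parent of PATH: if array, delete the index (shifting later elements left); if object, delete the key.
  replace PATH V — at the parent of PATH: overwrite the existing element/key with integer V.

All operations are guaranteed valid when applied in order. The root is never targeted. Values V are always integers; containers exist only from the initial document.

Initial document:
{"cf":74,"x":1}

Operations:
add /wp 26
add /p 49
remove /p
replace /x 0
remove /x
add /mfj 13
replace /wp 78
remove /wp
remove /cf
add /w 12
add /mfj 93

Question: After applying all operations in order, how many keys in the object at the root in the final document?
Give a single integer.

Answer: 2

Derivation:
After op 1 (add /wp 26): {"cf":74,"wp":26,"x":1}
After op 2 (add /p 49): {"cf":74,"p":49,"wp":26,"x":1}
After op 3 (remove /p): {"cf":74,"wp":26,"x":1}
After op 4 (replace /x 0): {"cf":74,"wp":26,"x":0}
After op 5 (remove /x): {"cf":74,"wp":26}
After op 6 (add /mfj 13): {"cf":74,"mfj":13,"wp":26}
After op 7 (replace /wp 78): {"cf":74,"mfj":13,"wp":78}
After op 8 (remove /wp): {"cf":74,"mfj":13}
After op 9 (remove /cf): {"mfj":13}
After op 10 (add /w 12): {"mfj":13,"w":12}
After op 11 (add /mfj 93): {"mfj":93,"w":12}
Size at the root: 2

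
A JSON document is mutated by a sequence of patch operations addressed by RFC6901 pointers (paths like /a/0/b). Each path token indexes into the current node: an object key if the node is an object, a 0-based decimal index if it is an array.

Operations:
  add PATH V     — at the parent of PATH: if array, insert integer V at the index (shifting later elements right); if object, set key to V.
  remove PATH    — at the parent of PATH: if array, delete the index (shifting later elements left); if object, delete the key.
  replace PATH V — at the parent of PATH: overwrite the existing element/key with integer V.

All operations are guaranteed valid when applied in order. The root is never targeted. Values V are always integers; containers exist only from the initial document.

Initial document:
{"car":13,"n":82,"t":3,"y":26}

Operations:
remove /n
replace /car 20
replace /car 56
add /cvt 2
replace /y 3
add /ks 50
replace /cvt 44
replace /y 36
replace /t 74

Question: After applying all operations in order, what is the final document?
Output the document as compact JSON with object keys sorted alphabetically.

After op 1 (remove /n): {"car":13,"t":3,"y":26}
After op 2 (replace /car 20): {"car":20,"t":3,"y":26}
After op 3 (replace /car 56): {"car":56,"t":3,"y":26}
After op 4 (add /cvt 2): {"car":56,"cvt":2,"t":3,"y":26}
After op 5 (replace /y 3): {"car":56,"cvt":2,"t":3,"y":3}
After op 6 (add /ks 50): {"car":56,"cvt":2,"ks":50,"t":3,"y":3}
After op 7 (replace /cvt 44): {"car":56,"cvt":44,"ks":50,"t":3,"y":3}
After op 8 (replace /y 36): {"car":56,"cvt":44,"ks":50,"t":3,"y":36}
After op 9 (replace /t 74): {"car":56,"cvt":44,"ks":50,"t":74,"y":36}

Answer: {"car":56,"cvt":44,"ks":50,"t":74,"y":36}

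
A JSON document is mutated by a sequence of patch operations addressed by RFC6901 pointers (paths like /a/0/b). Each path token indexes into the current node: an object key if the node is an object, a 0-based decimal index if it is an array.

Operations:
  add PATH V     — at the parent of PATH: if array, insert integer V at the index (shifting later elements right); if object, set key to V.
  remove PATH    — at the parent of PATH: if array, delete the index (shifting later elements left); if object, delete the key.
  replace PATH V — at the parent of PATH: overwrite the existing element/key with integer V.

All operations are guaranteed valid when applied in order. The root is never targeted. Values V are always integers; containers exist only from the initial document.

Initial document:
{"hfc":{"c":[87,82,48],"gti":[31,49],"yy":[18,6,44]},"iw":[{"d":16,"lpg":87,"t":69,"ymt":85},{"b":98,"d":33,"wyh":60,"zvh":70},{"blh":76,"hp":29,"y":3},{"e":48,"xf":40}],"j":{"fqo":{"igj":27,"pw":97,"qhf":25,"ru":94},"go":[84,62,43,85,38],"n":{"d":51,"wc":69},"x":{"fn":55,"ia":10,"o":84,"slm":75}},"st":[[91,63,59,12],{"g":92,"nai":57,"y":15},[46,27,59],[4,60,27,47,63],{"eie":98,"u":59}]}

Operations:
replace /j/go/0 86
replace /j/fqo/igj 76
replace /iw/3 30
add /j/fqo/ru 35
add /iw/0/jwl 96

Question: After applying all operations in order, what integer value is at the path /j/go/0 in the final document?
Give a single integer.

Answer: 86

Derivation:
After op 1 (replace /j/go/0 86): {"hfc":{"c":[87,82,48],"gti":[31,49],"yy":[18,6,44]},"iw":[{"d":16,"lpg":87,"t":69,"ymt":85},{"b":98,"d":33,"wyh":60,"zvh":70},{"blh":76,"hp":29,"y":3},{"e":48,"xf":40}],"j":{"fqo":{"igj":27,"pw":97,"qhf":25,"ru":94},"go":[86,62,43,85,38],"n":{"d":51,"wc":69},"x":{"fn":55,"ia":10,"o":84,"slm":75}},"st":[[91,63,59,12],{"g":92,"nai":57,"y":15},[46,27,59],[4,60,27,47,63],{"eie":98,"u":59}]}
After op 2 (replace /j/fqo/igj 76): {"hfc":{"c":[87,82,48],"gti":[31,49],"yy":[18,6,44]},"iw":[{"d":16,"lpg":87,"t":69,"ymt":85},{"b":98,"d":33,"wyh":60,"zvh":70},{"blh":76,"hp":29,"y":3},{"e":48,"xf":40}],"j":{"fqo":{"igj":76,"pw":97,"qhf":25,"ru":94},"go":[86,62,43,85,38],"n":{"d":51,"wc":69},"x":{"fn":55,"ia":10,"o":84,"slm":75}},"st":[[91,63,59,12],{"g":92,"nai":57,"y":15},[46,27,59],[4,60,27,47,63],{"eie":98,"u":59}]}
After op 3 (replace /iw/3 30): {"hfc":{"c":[87,82,48],"gti":[31,49],"yy":[18,6,44]},"iw":[{"d":16,"lpg":87,"t":69,"ymt":85},{"b":98,"d":33,"wyh":60,"zvh":70},{"blh":76,"hp":29,"y":3},30],"j":{"fqo":{"igj":76,"pw":97,"qhf":25,"ru":94},"go":[86,62,43,85,38],"n":{"d":51,"wc":69},"x":{"fn":55,"ia":10,"o":84,"slm":75}},"st":[[91,63,59,12],{"g":92,"nai":57,"y":15},[46,27,59],[4,60,27,47,63],{"eie":98,"u":59}]}
After op 4 (add /j/fqo/ru 35): {"hfc":{"c":[87,82,48],"gti":[31,49],"yy":[18,6,44]},"iw":[{"d":16,"lpg":87,"t":69,"ymt":85},{"b":98,"d":33,"wyh":60,"zvh":70},{"blh":76,"hp":29,"y":3},30],"j":{"fqo":{"igj":76,"pw":97,"qhf":25,"ru":35},"go":[86,62,43,85,38],"n":{"d":51,"wc":69},"x":{"fn":55,"ia":10,"o":84,"slm":75}},"st":[[91,63,59,12],{"g":92,"nai":57,"y":15},[46,27,59],[4,60,27,47,63],{"eie":98,"u":59}]}
After op 5 (add /iw/0/jwl 96): {"hfc":{"c":[87,82,48],"gti":[31,49],"yy":[18,6,44]},"iw":[{"d":16,"jwl":96,"lpg":87,"t":69,"ymt":85},{"b":98,"d":33,"wyh":60,"zvh":70},{"blh":76,"hp":29,"y":3},30],"j":{"fqo":{"igj":76,"pw":97,"qhf":25,"ru":35},"go":[86,62,43,85,38],"n":{"d":51,"wc":69},"x":{"fn":55,"ia":10,"o":84,"slm":75}},"st":[[91,63,59,12],{"g":92,"nai":57,"y":15},[46,27,59],[4,60,27,47,63],{"eie":98,"u":59}]}
Value at /j/go/0: 86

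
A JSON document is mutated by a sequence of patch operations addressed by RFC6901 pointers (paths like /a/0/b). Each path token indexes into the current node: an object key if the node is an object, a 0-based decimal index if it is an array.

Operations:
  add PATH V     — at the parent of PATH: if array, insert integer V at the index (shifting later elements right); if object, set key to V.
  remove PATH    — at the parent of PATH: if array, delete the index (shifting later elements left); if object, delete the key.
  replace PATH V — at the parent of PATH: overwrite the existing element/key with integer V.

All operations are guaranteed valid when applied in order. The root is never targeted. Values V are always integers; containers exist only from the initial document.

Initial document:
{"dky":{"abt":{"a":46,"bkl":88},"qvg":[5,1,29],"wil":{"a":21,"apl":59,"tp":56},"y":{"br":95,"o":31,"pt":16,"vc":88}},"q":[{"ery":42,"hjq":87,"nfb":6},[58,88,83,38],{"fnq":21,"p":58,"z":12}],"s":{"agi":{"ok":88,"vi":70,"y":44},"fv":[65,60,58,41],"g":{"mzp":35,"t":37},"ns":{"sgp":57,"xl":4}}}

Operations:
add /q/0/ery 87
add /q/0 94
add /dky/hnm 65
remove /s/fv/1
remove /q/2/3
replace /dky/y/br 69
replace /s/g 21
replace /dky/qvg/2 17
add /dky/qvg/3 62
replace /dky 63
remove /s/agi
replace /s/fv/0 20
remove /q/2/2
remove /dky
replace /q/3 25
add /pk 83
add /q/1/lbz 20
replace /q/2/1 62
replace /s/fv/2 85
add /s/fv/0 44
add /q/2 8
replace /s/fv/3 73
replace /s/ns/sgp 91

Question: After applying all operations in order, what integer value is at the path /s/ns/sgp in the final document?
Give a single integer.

Answer: 91

Derivation:
After op 1 (add /q/0/ery 87): {"dky":{"abt":{"a":46,"bkl":88},"qvg":[5,1,29],"wil":{"a":21,"apl":59,"tp":56},"y":{"br":95,"o":31,"pt":16,"vc":88}},"q":[{"ery":87,"hjq":87,"nfb":6},[58,88,83,38],{"fnq":21,"p":58,"z":12}],"s":{"agi":{"ok":88,"vi":70,"y":44},"fv":[65,60,58,41],"g":{"mzp":35,"t":37},"ns":{"sgp":57,"xl":4}}}
After op 2 (add /q/0 94): {"dky":{"abt":{"a":46,"bkl":88},"qvg":[5,1,29],"wil":{"a":21,"apl":59,"tp":56},"y":{"br":95,"o":31,"pt":16,"vc":88}},"q":[94,{"ery":87,"hjq":87,"nfb":6},[58,88,83,38],{"fnq":21,"p":58,"z":12}],"s":{"agi":{"ok":88,"vi":70,"y":44},"fv":[65,60,58,41],"g":{"mzp":35,"t":37},"ns":{"sgp":57,"xl":4}}}
After op 3 (add /dky/hnm 65): {"dky":{"abt":{"a":46,"bkl":88},"hnm":65,"qvg":[5,1,29],"wil":{"a":21,"apl":59,"tp":56},"y":{"br":95,"o":31,"pt":16,"vc":88}},"q":[94,{"ery":87,"hjq":87,"nfb":6},[58,88,83,38],{"fnq":21,"p":58,"z":12}],"s":{"agi":{"ok":88,"vi":70,"y":44},"fv":[65,60,58,41],"g":{"mzp":35,"t":37},"ns":{"sgp":57,"xl":4}}}
After op 4 (remove /s/fv/1): {"dky":{"abt":{"a":46,"bkl":88},"hnm":65,"qvg":[5,1,29],"wil":{"a":21,"apl":59,"tp":56},"y":{"br":95,"o":31,"pt":16,"vc":88}},"q":[94,{"ery":87,"hjq":87,"nfb":6},[58,88,83,38],{"fnq":21,"p":58,"z":12}],"s":{"agi":{"ok":88,"vi":70,"y":44},"fv":[65,58,41],"g":{"mzp":35,"t":37},"ns":{"sgp":57,"xl":4}}}
After op 5 (remove /q/2/3): {"dky":{"abt":{"a":46,"bkl":88},"hnm":65,"qvg":[5,1,29],"wil":{"a":21,"apl":59,"tp":56},"y":{"br":95,"o":31,"pt":16,"vc":88}},"q":[94,{"ery":87,"hjq":87,"nfb":6},[58,88,83],{"fnq":21,"p":58,"z":12}],"s":{"agi":{"ok":88,"vi":70,"y":44},"fv":[65,58,41],"g":{"mzp":35,"t":37},"ns":{"sgp":57,"xl":4}}}
After op 6 (replace /dky/y/br 69): {"dky":{"abt":{"a":46,"bkl":88},"hnm":65,"qvg":[5,1,29],"wil":{"a":21,"apl":59,"tp":56},"y":{"br":69,"o":31,"pt":16,"vc":88}},"q":[94,{"ery":87,"hjq":87,"nfb":6},[58,88,83],{"fnq":21,"p":58,"z":12}],"s":{"agi":{"ok":88,"vi":70,"y":44},"fv":[65,58,41],"g":{"mzp":35,"t":37},"ns":{"sgp":57,"xl":4}}}
After op 7 (replace /s/g 21): {"dky":{"abt":{"a":46,"bkl":88},"hnm":65,"qvg":[5,1,29],"wil":{"a":21,"apl":59,"tp":56},"y":{"br":69,"o":31,"pt":16,"vc":88}},"q":[94,{"ery":87,"hjq":87,"nfb":6},[58,88,83],{"fnq":21,"p":58,"z":12}],"s":{"agi":{"ok":88,"vi":70,"y":44},"fv":[65,58,41],"g":21,"ns":{"sgp":57,"xl":4}}}
After op 8 (replace /dky/qvg/2 17): {"dky":{"abt":{"a":46,"bkl":88},"hnm":65,"qvg":[5,1,17],"wil":{"a":21,"apl":59,"tp":56},"y":{"br":69,"o":31,"pt":16,"vc":88}},"q":[94,{"ery":87,"hjq":87,"nfb":6},[58,88,83],{"fnq":21,"p":58,"z":12}],"s":{"agi":{"ok":88,"vi":70,"y":44},"fv":[65,58,41],"g":21,"ns":{"sgp":57,"xl":4}}}
After op 9 (add /dky/qvg/3 62): {"dky":{"abt":{"a":46,"bkl":88},"hnm":65,"qvg":[5,1,17,62],"wil":{"a":21,"apl":59,"tp":56},"y":{"br":69,"o":31,"pt":16,"vc":88}},"q":[94,{"ery":87,"hjq":87,"nfb":6},[58,88,83],{"fnq":21,"p":58,"z":12}],"s":{"agi":{"ok":88,"vi":70,"y":44},"fv":[65,58,41],"g":21,"ns":{"sgp":57,"xl":4}}}
After op 10 (replace /dky 63): {"dky":63,"q":[94,{"ery":87,"hjq":87,"nfb":6},[58,88,83],{"fnq":21,"p":58,"z":12}],"s":{"agi":{"ok":88,"vi":70,"y":44},"fv":[65,58,41],"g":21,"ns":{"sgp":57,"xl":4}}}
After op 11 (remove /s/agi): {"dky":63,"q":[94,{"ery":87,"hjq":87,"nfb":6},[58,88,83],{"fnq":21,"p":58,"z":12}],"s":{"fv":[65,58,41],"g":21,"ns":{"sgp":57,"xl":4}}}
After op 12 (replace /s/fv/0 20): {"dky":63,"q":[94,{"ery":87,"hjq":87,"nfb":6},[58,88,83],{"fnq":21,"p":58,"z":12}],"s":{"fv":[20,58,41],"g":21,"ns":{"sgp":57,"xl":4}}}
After op 13 (remove /q/2/2): {"dky":63,"q":[94,{"ery":87,"hjq":87,"nfb":6},[58,88],{"fnq":21,"p":58,"z":12}],"s":{"fv":[20,58,41],"g":21,"ns":{"sgp":57,"xl":4}}}
After op 14 (remove /dky): {"q":[94,{"ery":87,"hjq":87,"nfb":6},[58,88],{"fnq":21,"p":58,"z":12}],"s":{"fv":[20,58,41],"g":21,"ns":{"sgp":57,"xl":4}}}
After op 15 (replace /q/3 25): {"q":[94,{"ery":87,"hjq":87,"nfb":6},[58,88],25],"s":{"fv":[20,58,41],"g":21,"ns":{"sgp":57,"xl":4}}}
After op 16 (add /pk 83): {"pk":83,"q":[94,{"ery":87,"hjq":87,"nfb":6},[58,88],25],"s":{"fv":[20,58,41],"g":21,"ns":{"sgp":57,"xl":4}}}
After op 17 (add /q/1/lbz 20): {"pk":83,"q":[94,{"ery":87,"hjq":87,"lbz":20,"nfb":6},[58,88],25],"s":{"fv":[20,58,41],"g":21,"ns":{"sgp":57,"xl":4}}}
After op 18 (replace /q/2/1 62): {"pk":83,"q":[94,{"ery":87,"hjq":87,"lbz":20,"nfb":6},[58,62],25],"s":{"fv":[20,58,41],"g":21,"ns":{"sgp":57,"xl":4}}}
After op 19 (replace /s/fv/2 85): {"pk":83,"q":[94,{"ery":87,"hjq":87,"lbz":20,"nfb":6},[58,62],25],"s":{"fv":[20,58,85],"g":21,"ns":{"sgp":57,"xl":4}}}
After op 20 (add /s/fv/0 44): {"pk":83,"q":[94,{"ery":87,"hjq":87,"lbz":20,"nfb":6},[58,62],25],"s":{"fv":[44,20,58,85],"g":21,"ns":{"sgp":57,"xl":4}}}
After op 21 (add /q/2 8): {"pk":83,"q":[94,{"ery":87,"hjq":87,"lbz":20,"nfb":6},8,[58,62],25],"s":{"fv":[44,20,58,85],"g":21,"ns":{"sgp":57,"xl":4}}}
After op 22 (replace /s/fv/3 73): {"pk":83,"q":[94,{"ery":87,"hjq":87,"lbz":20,"nfb":6},8,[58,62],25],"s":{"fv":[44,20,58,73],"g":21,"ns":{"sgp":57,"xl":4}}}
After op 23 (replace /s/ns/sgp 91): {"pk":83,"q":[94,{"ery":87,"hjq":87,"lbz":20,"nfb":6},8,[58,62],25],"s":{"fv":[44,20,58,73],"g":21,"ns":{"sgp":91,"xl":4}}}
Value at /s/ns/sgp: 91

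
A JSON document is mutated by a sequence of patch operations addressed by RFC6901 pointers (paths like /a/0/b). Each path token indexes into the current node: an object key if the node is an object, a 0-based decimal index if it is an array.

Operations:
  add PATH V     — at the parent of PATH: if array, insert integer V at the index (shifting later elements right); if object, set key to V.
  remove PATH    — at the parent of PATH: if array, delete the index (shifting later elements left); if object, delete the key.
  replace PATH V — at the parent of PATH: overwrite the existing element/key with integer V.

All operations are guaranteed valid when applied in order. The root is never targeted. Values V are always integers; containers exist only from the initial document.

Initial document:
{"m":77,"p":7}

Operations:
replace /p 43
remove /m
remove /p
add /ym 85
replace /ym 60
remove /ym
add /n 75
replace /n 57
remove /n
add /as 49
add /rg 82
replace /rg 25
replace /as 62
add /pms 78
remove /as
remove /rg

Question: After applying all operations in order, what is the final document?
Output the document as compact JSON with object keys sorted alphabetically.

Answer: {"pms":78}

Derivation:
After op 1 (replace /p 43): {"m":77,"p":43}
After op 2 (remove /m): {"p":43}
After op 3 (remove /p): {}
After op 4 (add /ym 85): {"ym":85}
After op 5 (replace /ym 60): {"ym":60}
After op 6 (remove /ym): {}
After op 7 (add /n 75): {"n":75}
After op 8 (replace /n 57): {"n":57}
After op 9 (remove /n): {}
After op 10 (add /as 49): {"as":49}
After op 11 (add /rg 82): {"as":49,"rg":82}
After op 12 (replace /rg 25): {"as":49,"rg":25}
After op 13 (replace /as 62): {"as":62,"rg":25}
After op 14 (add /pms 78): {"as":62,"pms":78,"rg":25}
After op 15 (remove /as): {"pms":78,"rg":25}
After op 16 (remove /rg): {"pms":78}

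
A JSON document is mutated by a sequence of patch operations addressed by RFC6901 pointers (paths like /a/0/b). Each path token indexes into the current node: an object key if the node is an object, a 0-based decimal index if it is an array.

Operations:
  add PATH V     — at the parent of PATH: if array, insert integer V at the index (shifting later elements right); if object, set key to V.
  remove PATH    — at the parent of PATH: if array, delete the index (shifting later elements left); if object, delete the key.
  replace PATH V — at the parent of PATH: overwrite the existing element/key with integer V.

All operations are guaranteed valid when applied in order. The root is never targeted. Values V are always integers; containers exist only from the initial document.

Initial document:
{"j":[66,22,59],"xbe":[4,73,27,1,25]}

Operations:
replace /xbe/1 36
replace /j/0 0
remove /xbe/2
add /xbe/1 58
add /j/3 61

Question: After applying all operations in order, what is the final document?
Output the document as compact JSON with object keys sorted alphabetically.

Answer: {"j":[0,22,59,61],"xbe":[4,58,36,1,25]}

Derivation:
After op 1 (replace /xbe/1 36): {"j":[66,22,59],"xbe":[4,36,27,1,25]}
After op 2 (replace /j/0 0): {"j":[0,22,59],"xbe":[4,36,27,1,25]}
After op 3 (remove /xbe/2): {"j":[0,22,59],"xbe":[4,36,1,25]}
After op 4 (add /xbe/1 58): {"j":[0,22,59],"xbe":[4,58,36,1,25]}
After op 5 (add /j/3 61): {"j":[0,22,59,61],"xbe":[4,58,36,1,25]}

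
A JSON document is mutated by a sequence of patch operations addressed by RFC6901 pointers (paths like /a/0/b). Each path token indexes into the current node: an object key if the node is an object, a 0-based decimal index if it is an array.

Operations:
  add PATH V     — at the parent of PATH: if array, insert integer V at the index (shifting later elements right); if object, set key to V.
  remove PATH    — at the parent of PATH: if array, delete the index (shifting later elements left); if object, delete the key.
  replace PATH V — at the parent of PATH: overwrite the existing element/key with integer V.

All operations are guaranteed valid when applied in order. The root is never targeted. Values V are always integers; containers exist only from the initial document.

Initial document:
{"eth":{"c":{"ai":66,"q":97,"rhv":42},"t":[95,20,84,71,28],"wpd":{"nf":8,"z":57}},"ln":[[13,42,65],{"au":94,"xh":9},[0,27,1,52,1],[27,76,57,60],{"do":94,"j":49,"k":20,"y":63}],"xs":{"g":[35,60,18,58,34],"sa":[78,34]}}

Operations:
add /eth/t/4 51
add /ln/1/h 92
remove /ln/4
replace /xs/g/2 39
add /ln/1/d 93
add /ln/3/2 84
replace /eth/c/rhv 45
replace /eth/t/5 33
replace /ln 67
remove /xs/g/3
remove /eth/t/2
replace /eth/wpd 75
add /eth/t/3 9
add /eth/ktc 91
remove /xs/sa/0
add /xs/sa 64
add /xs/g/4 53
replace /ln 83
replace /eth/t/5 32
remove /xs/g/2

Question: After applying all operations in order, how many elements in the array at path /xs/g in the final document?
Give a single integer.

After op 1 (add /eth/t/4 51): {"eth":{"c":{"ai":66,"q":97,"rhv":42},"t":[95,20,84,71,51,28],"wpd":{"nf":8,"z":57}},"ln":[[13,42,65],{"au":94,"xh":9},[0,27,1,52,1],[27,76,57,60],{"do":94,"j":49,"k":20,"y":63}],"xs":{"g":[35,60,18,58,34],"sa":[78,34]}}
After op 2 (add /ln/1/h 92): {"eth":{"c":{"ai":66,"q":97,"rhv":42},"t":[95,20,84,71,51,28],"wpd":{"nf":8,"z":57}},"ln":[[13,42,65],{"au":94,"h":92,"xh":9},[0,27,1,52,1],[27,76,57,60],{"do":94,"j":49,"k":20,"y":63}],"xs":{"g":[35,60,18,58,34],"sa":[78,34]}}
After op 3 (remove /ln/4): {"eth":{"c":{"ai":66,"q":97,"rhv":42},"t":[95,20,84,71,51,28],"wpd":{"nf":8,"z":57}},"ln":[[13,42,65],{"au":94,"h":92,"xh":9},[0,27,1,52,1],[27,76,57,60]],"xs":{"g":[35,60,18,58,34],"sa":[78,34]}}
After op 4 (replace /xs/g/2 39): {"eth":{"c":{"ai":66,"q":97,"rhv":42},"t":[95,20,84,71,51,28],"wpd":{"nf":8,"z":57}},"ln":[[13,42,65],{"au":94,"h":92,"xh":9},[0,27,1,52,1],[27,76,57,60]],"xs":{"g":[35,60,39,58,34],"sa":[78,34]}}
After op 5 (add /ln/1/d 93): {"eth":{"c":{"ai":66,"q":97,"rhv":42},"t":[95,20,84,71,51,28],"wpd":{"nf":8,"z":57}},"ln":[[13,42,65],{"au":94,"d":93,"h":92,"xh":9},[0,27,1,52,1],[27,76,57,60]],"xs":{"g":[35,60,39,58,34],"sa":[78,34]}}
After op 6 (add /ln/3/2 84): {"eth":{"c":{"ai":66,"q":97,"rhv":42},"t":[95,20,84,71,51,28],"wpd":{"nf":8,"z":57}},"ln":[[13,42,65],{"au":94,"d":93,"h":92,"xh":9},[0,27,1,52,1],[27,76,84,57,60]],"xs":{"g":[35,60,39,58,34],"sa":[78,34]}}
After op 7 (replace /eth/c/rhv 45): {"eth":{"c":{"ai":66,"q":97,"rhv":45},"t":[95,20,84,71,51,28],"wpd":{"nf":8,"z":57}},"ln":[[13,42,65],{"au":94,"d":93,"h":92,"xh":9},[0,27,1,52,1],[27,76,84,57,60]],"xs":{"g":[35,60,39,58,34],"sa":[78,34]}}
After op 8 (replace /eth/t/5 33): {"eth":{"c":{"ai":66,"q":97,"rhv":45},"t":[95,20,84,71,51,33],"wpd":{"nf":8,"z":57}},"ln":[[13,42,65],{"au":94,"d":93,"h":92,"xh":9},[0,27,1,52,1],[27,76,84,57,60]],"xs":{"g":[35,60,39,58,34],"sa":[78,34]}}
After op 9 (replace /ln 67): {"eth":{"c":{"ai":66,"q":97,"rhv":45},"t":[95,20,84,71,51,33],"wpd":{"nf":8,"z":57}},"ln":67,"xs":{"g":[35,60,39,58,34],"sa":[78,34]}}
After op 10 (remove /xs/g/3): {"eth":{"c":{"ai":66,"q":97,"rhv":45},"t":[95,20,84,71,51,33],"wpd":{"nf":8,"z":57}},"ln":67,"xs":{"g":[35,60,39,34],"sa":[78,34]}}
After op 11 (remove /eth/t/2): {"eth":{"c":{"ai":66,"q":97,"rhv":45},"t":[95,20,71,51,33],"wpd":{"nf":8,"z":57}},"ln":67,"xs":{"g":[35,60,39,34],"sa":[78,34]}}
After op 12 (replace /eth/wpd 75): {"eth":{"c":{"ai":66,"q":97,"rhv":45},"t":[95,20,71,51,33],"wpd":75},"ln":67,"xs":{"g":[35,60,39,34],"sa":[78,34]}}
After op 13 (add /eth/t/3 9): {"eth":{"c":{"ai":66,"q":97,"rhv":45},"t":[95,20,71,9,51,33],"wpd":75},"ln":67,"xs":{"g":[35,60,39,34],"sa":[78,34]}}
After op 14 (add /eth/ktc 91): {"eth":{"c":{"ai":66,"q":97,"rhv":45},"ktc":91,"t":[95,20,71,9,51,33],"wpd":75},"ln":67,"xs":{"g":[35,60,39,34],"sa":[78,34]}}
After op 15 (remove /xs/sa/0): {"eth":{"c":{"ai":66,"q":97,"rhv":45},"ktc":91,"t":[95,20,71,9,51,33],"wpd":75},"ln":67,"xs":{"g":[35,60,39,34],"sa":[34]}}
After op 16 (add /xs/sa 64): {"eth":{"c":{"ai":66,"q":97,"rhv":45},"ktc":91,"t":[95,20,71,9,51,33],"wpd":75},"ln":67,"xs":{"g":[35,60,39,34],"sa":64}}
After op 17 (add /xs/g/4 53): {"eth":{"c":{"ai":66,"q":97,"rhv":45},"ktc":91,"t":[95,20,71,9,51,33],"wpd":75},"ln":67,"xs":{"g":[35,60,39,34,53],"sa":64}}
After op 18 (replace /ln 83): {"eth":{"c":{"ai":66,"q":97,"rhv":45},"ktc":91,"t":[95,20,71,9,51,33],"wpd":75},"ln":83,"xs":{"g":[35,60,39,34,53],"sa":64}}
After op 19 (replace /eth/t/5 32): {"eth":{"c":{"ai":66,"q":97,"rhv":45},"ktc":91,"t":[95,20,71,9,51,32],"wpd":75},"ln":83,"xs":{"g":[35,60,39,34,53],"sa":64}}
After op 20 (remove /xs/g/2): {"eth":{"c":{"ai":66,"q":97,"rhv":45},"ktc":91,"t":[95,20,71,9,51,32],"wpd":75},"ln":83,"xs":{"g":[35,60,34,53],"sa":64}}
Size at path /xs/g: 4

Answer: 4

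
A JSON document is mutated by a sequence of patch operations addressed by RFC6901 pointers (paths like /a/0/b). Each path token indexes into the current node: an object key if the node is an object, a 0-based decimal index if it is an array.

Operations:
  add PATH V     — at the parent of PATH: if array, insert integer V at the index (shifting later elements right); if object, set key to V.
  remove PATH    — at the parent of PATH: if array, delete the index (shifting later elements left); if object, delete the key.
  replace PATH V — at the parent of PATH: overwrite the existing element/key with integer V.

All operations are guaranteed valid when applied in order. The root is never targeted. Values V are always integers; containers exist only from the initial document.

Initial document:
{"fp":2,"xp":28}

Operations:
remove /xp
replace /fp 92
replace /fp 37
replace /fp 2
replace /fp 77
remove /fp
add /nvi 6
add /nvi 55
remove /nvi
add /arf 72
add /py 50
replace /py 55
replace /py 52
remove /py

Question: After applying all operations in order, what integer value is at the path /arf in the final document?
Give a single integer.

Answer: 72

Derivation:
After op 1 (remove /xp): {"fp":2}
After op 2 (replace /fp 92): {"fp":92}
After op 3 (replace /fp 37): {"fp":37}
After op 4 (replace /fp 2): {"fp":2}
After op 5 (replace /fp 77): {"fp":77}
After op 6 (remove /fp): {}
After op 7 (add /nvi 6): {"nvi":6}
After op 8 (add /nvi 55): {"nvi":55}
After op 9 (remove /nvi): {}
After op 10 (add /arf 72): {"arf":72}
After op 11 (add /py 50): {"arf":72,"py":50}
After op 12 (replace /py 55): {"arf":72,"py":55}
After op 13 (replace /py 52): {"arf":72,"py":52}
After op 14 (remove /py): {"arf":72}
Value at /arf: 72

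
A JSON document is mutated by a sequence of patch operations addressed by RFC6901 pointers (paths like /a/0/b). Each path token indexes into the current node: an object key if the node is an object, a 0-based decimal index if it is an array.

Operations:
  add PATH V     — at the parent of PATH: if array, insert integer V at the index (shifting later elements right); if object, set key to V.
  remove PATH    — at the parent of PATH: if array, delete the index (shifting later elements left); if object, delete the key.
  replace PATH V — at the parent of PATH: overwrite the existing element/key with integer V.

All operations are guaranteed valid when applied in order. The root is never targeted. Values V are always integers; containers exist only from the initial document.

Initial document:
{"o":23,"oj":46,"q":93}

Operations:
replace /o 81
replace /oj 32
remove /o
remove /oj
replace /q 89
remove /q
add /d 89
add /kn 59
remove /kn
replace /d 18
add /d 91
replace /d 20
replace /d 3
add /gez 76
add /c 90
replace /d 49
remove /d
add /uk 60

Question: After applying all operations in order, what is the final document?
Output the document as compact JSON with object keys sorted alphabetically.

Answer: {"c":90,"gez":76,"uk":60}

Derivation:
After op 1 (replace /o 81): {"o":81,"oj":46,"q":93}
After op 2 (replace /oj 32): {"o":81,"oj":32,"q":93}
After op 3 (remove /o): {"oj":32,"q":93}
After op 4 (remove /oj): {"q":93}
After op 5 (replace /q 89): {"q":89}
After op 6 (remove /q): {}
After op 7 (add /d 89): {"d":89}
After op 8 (add /kn 59): {"d":89,"kn":59}
After op 9 (remove /kn): {"d":89}
After op 10 (replace /d 18): {"d":18}
After op 11 (add /d 91): {"d":91}
After op 12 (replace /d 20): {"d":20}
After op 13 (replace /d 3): {"d":3}
After op 14 (add /gez 76): {"d":3,"gez":76}
After op 15 (add /c 90): {"c":90,"d":3,"gez":76}
After op 16 (replace /d 49): {"c":90,"d":49,"gez":76}
After op 17 (remove /d): {"c":90,"gez":76}
After op 18 (add /uk 60): {"c":90,"gez":76,"uk":60}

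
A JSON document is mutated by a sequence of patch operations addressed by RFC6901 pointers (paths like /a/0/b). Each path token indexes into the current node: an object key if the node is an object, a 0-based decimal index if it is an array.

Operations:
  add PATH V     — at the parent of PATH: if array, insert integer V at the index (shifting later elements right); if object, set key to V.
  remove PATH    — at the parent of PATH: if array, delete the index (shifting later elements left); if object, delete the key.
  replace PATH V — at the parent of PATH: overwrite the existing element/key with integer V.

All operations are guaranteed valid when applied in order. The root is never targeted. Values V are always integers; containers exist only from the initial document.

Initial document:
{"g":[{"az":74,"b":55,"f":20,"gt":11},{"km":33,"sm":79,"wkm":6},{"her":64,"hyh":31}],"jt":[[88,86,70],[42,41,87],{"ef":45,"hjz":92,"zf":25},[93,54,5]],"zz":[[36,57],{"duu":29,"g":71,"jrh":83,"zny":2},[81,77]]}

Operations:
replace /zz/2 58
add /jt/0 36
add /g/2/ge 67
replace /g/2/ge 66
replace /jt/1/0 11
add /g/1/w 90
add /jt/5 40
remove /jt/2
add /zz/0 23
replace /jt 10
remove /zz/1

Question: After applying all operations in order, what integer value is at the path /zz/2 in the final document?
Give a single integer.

Answer: 58

Derivation:
After op 1 (replace /zz/2 58): {"g":[{"az":74,"b":55,"f":20,"gt":11},{"km":33,"sm":79,"wkm":6},{"her":64,"hyh":31}],"jt":[[88,86,70],[42,41,87],{"ef":45,"hjz":92,"zf":25},[93,54,5]],"zz":[[36,57],{"duu":29,"g":71,"jrh":83,"zny":2},58]}
After op 2 (add /jt/0 36): {"g":[{"az":74,"b":55,"f":20,"gt":11},{"km":33,"sm":79,"wkm":6},{"her":64,"hyh":31}],"jt":[36,[88,86,70],[42,41,87],{"ef":45,"hjz":92,"zf":25},[93,54,5]],"zz":[[36,57],{"duu":29,"g":71,"jrh":83,"zny":2},58]}
After op 3 (add /g/2/ge 67): {"g":[{"az":74,"b":55,"f":20,"gt":11},{"km":33,"sm":79,"wkm":6},{"ge":67,"her":64,"hyh":31}],"jt":[36,[88,86,70],[42,41,87],{"ef":45,"hjz":92,"zf":25},[93,54,5]],"zz":[[36,57],{"duu":29,"g":71,"jrh":83,"zny":2},58]}
After op 4 (replace /g/2/ge 66): {"g":[{"az":74,"b":55,"f":20,"gt":11},{"km":33,"sm":79,"wkm":6},{"ge":66,"her":64,"hyh":31}],"jt":[36,[88,86,70],[42,41,87],{"ef":45,"hjz":92,"zf":25},[93,54,5]],"zz":[[36,57],{"duu":29,"g":71,"jrh":83,"zny":2},58]}
After op 5 (replace /jt/1/0 11): {"g":[{"az":74,"b":55,"f":20,"gt":11},{"km":33,"sm":79,"wkm":6},{"ge":66,"her":64,"hyh":31}],"jt":[36,[11,86,70],[42,41,87],{"ef":45,"hjz":92,"zf":25},[93,54,5]],"zz":[[36,57],{"duu":29,"g":71,"jrh":83,"zny":2},58]}
After op 6 (add /g/1/w 90): {"g":[{"az":74,"b":55,"f":20,"gt":11},{"km":33,"sm":79,"w":90,"wkm":6},{"ge":66,"her":64,"hyh":31}],"jt":[36,[11,86,70],[42,41,87],{"ef":45,"hjz":92,"zf":25},[93,54,5]],"zz":[[36,57],{"duu":29,"g":71,"jrh":83,"zny":2},58]}
After op 7 (add /jt/5 40): {"g":[{"az":74,"b":55,"f":20,"gt":11},{"km":33,"sm":79,"w":90,"wkm":6},{"ge":66,"her":64,"hyh":31}],"jt":[36,[11,86,70],[42,41,87],{"ef":45,"hjz":92,"zf":25},[93,54,5],40],"zz":[[36,57],{"duu":29,"g":71,"jrh":83,"zny":2},58]}
After op 8 (remove /jt/2): {"g":[{"az":74,"b":55,"f":20,"gt":11},{"km":33,"sm":79,"w":90,"wkm":6},{"ge":66,"her":64,"hyh":31}],"jt":[36,[11,86,70],{"ef":45,"hjz":92,"zf":25},[93,54,5],40],"zz":[[36,57],{"duu":29,"g":71,"jrh":83,"zny":2},58]}
After op 9 (add /zz/0 23): {"g":[{"az":74,"b":55,"f":20,"gt":11},{"km":33,"sm":79,"w":90,"wkm":6},{"ge":66,"her":64,"hyh":31}],"jt":[36,[11,86,70],{"ef":45,"hjz":92,"zf":25},[93,54,5],40],"zz":[23,[36,57],{"duu":29,"g":71,"jrh":83,"zny":2},58]}
After op 10 (replace /jt 10): {"g":[{"az":74,"b":55,"f":20,"gt":11},{"km":33,"sm":79,"w":90,"wkm":6},{"ge":66,"her":64,"hyh":31}],"jt":10,"zz":[23,[36,57],{"duu":29,"g":71,"jrh":83,"zny":2},58]}
After op 11 (remove /zz/1): {"g":[{"az":74,"b":55,"f":20,"gt":11},{"km":33,"sm":79,"w":90,"wkm":6},{"ge":66,"her":64,"hyh":31}],"jt":10,"zz":[23,{"duu":29,"g":71,"jrh":83,"zny":2},58]}
Value at /zz/2: 58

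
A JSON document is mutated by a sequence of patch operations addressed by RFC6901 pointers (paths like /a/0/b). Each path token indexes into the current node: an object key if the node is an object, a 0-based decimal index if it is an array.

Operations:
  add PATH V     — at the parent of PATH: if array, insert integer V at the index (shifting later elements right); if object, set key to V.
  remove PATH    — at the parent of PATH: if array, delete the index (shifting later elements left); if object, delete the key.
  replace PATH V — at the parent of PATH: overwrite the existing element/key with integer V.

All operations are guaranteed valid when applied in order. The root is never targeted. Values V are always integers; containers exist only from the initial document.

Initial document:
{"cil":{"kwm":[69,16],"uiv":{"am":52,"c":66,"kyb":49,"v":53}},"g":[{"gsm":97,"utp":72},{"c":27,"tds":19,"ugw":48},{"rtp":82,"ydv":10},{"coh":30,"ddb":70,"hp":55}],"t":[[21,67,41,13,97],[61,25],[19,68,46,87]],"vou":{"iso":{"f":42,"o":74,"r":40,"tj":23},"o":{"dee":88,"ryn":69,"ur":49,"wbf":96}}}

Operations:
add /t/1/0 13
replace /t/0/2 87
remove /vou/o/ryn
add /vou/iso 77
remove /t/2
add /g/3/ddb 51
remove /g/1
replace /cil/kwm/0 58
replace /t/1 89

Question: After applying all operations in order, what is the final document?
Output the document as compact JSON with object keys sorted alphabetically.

After op 1 (add /t/1/0 13): {"cil":{"kwm":[69,16],"uiv":{"am":52,"c":66,"kyb":49,"v":53}},"g":[{"gsm":97,"utp":72},{"c":27,"tds":19,"ugw":48},{"rtp":82,"ydv":10},{"coh":30,"ddb":70,"hp":55}],"t":[[21,67,41,13,97],[13,61,25],[19,68,46,87]],"vou":{"iso":{"f":42,"o":74,"r":40,"tj":23},"o":{"dee":88,"ryn":69,"ur":49,"wbf":96}}}
After op 2 (replace /t/0/2 87): {"cil":{"kwm":[69,16],"uiv":{"am":52,"c":66,"kyb":49,"v":53}},"g":[{"gsm":97,"utp":72},{"c":27,"tds":19,"ugw":48},{"rtp":82,"ydv":10},{"coh":30,"ddb":70,"hp":55}],"t":[[21,67,87,13,97],[13,61,25],[19,68,46,87]],"vou":{"iso":{"f":42,"o":74,"r":40,"tj":23},"o":{"dee":88,"ryn":69,"ur":49,"wbf":96}}}
After op 3 (remove /vou/o/ryn): {"cil":{"kwm":[69,16],"uiv":{"am":52,"c":66,"kyb":49,"v":53}},"g":[{"gsm":97,"utp":72},{"c":27,"tds":19,"ugw":48},{"rtp":82,"ydv":10},{"coh":30,"ddb":70,"hp":55}],"t":[[21,67,87,13,97],[13,61,25],[19,68,46,87]],"vou":{"iso":{"f":42,"o":74,"r":40,"tj":23},"o":{"dee":88,"ur":49,"wbf":96}}}
After op 4 (add /vou/iso 77): {"cil":{"kwm":[69,16],"uiv":{"am":52,"c":66,"kyb":49,"v":53}},"g":[{"gsm":97,"utp":72},{"c":27,"tds":19,"ugw":48},{"rtp":82,"ydv":10},{"coh":30,"ddb":70,"hp":55}],"t":[[21,67,87,13,97],[13,61,25],[19,68,46,87]],"vou":{"iso":77,"o":{"dee":88,"ur":49,"wbf":96}}}
After op 5 (remove /t/2): {"cil":{"kwm":[69,16],"uiv":{"am":52,"c":66,"kyb":49,"v":53}},"g":[{"gsm":97,"utp":72},{"c":27,"tds":19,"ugw":48},{"rtp":82,"ydv":10},{"coh":30,"ddb":70,"hp":55}],"t":[[21,67,87,13,97],[13,61,25]],"vou":{"iso":77,"o":{"dee":88,"ur":49,"wbf":96}}}
After op 6 (add /g/3/ddb 51): {"cil":{"kwm":[69,16],"uiv":{"am":52,"c":66,"kyb":49,"v":53}},"g":[{"gsm":97,"utp":72},{"c":27,"tds":19,"ugw":48},{"rtp":82,"ydv":10},{"coh":30,"ddb":51,"hp":55}],"t":[[21,67,87,13,97],[13,61,25]],"vou":{"iso":77,"o":{"dee":88,"ur":49,"wbf":96}}}
After op 7 (remove /g/1): {"cil":{"kwm":[69,16],"uiv":{"am":52,"c":66,"kyb":49,"v":53}},"g":[{"gsm":97,"utp":72},{"rtp":82,"ydv":10},{"coh":30,"ddb":51,"hp":55}],"t":[[21,67,87,13,97],[13,61,25]],"vou":{"iso":77,"o":{"dee":88,"ur":49,"wbf":96}}}
After op 8 (replace /cil/kwm/0 58): {"cil":{"kwm":[58,16],"uiv":{"am":52,"c":66,"kyb":49,"v":53}},"g":[{"gsm":97,"utp":72},{"rtp":82,"ydv":10},{"coh":30,"ddb":51,"hp":55}],"t":[[21,67,87,13,97],[13,61,25]],"vou":{"iso":77,"o":{"dee":88,"ur":49,"wbf":96}}}
After op 9 (replace /t/1 89): {"cil":{"kwm":[58,16],"uiv":{"am":52,"c":66,"kyb":49,"v":53}},"g":[{"gsm":97,"utp":72},{"rtp":82,"ydv":10},{"coh":30,"ddb":51,"hp":55}],"t":[[21,67,87,13,97],89],"vou":{"iso":77,"o":{"dee":88,"ur":49,"wbf":96}}}

Answer: {"cil":{"kwm":[58,16],"uiv":{"am":52,"c":66,"kyb":49,"v":53}},"g":[{"gsm":97,"utp":72},{"rtp":82,"ydv":10},{"coh":30,"ddb":51,"hp":55}],"t":[[21,67,87,13,97],89],"vou":{"iso":77,"o":{"dee":88,"ur":49,"wbf":96}}}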